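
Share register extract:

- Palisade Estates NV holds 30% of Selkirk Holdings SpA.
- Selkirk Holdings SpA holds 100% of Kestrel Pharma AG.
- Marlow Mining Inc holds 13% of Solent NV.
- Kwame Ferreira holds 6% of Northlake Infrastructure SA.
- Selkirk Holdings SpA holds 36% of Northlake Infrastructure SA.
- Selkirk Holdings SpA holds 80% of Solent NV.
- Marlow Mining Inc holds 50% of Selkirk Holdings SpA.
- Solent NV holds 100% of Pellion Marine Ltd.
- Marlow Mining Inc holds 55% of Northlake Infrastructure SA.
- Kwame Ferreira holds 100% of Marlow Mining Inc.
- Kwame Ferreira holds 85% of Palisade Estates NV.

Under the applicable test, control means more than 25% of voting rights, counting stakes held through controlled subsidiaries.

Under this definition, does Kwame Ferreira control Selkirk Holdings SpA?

Kwame holds 85% of Palisade, so Kwame controls Palisade.
Kwame holds 100% of Marlow, so Kwame controls Marlow.
Marlow and Palisade together hold 50% + 30% = 80% of Selkirk, so Kwame controls Selkirk.

Yes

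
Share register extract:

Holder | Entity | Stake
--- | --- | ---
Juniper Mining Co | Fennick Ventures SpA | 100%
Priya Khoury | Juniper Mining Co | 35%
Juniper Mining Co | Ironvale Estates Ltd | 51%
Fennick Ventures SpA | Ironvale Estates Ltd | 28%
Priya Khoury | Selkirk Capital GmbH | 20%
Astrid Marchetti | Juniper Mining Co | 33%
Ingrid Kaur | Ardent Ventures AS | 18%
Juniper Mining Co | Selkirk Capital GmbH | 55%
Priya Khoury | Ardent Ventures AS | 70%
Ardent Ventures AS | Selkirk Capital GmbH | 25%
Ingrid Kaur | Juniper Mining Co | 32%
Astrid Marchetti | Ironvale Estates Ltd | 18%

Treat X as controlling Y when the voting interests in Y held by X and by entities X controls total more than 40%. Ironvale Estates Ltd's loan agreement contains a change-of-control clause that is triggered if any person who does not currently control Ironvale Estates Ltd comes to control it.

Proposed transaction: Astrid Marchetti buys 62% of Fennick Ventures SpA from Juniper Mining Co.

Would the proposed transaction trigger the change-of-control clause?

The purchase adds only to Astrid's holdings (Juniper's stake shrinks), so Astrid is the only person who could newly come to control Ironvale.
Astrid's largest direct stake is 33% in Juniper, which does not meet the threshold, so Astrid controls no company.
In Ironvale, Astrid's side holds only 18%, not > 40%.
So before the transaction, Astrid does not control Ironvale.
After the purchase, Astrid holds 62% of Fennick directly, and Juniper's stake falls to 38%.
Astrid holds 62% of Fennick, so Astrid controls Fennick.
Astrid and Fennick together hold 18% + 28% = 46% of Ironvale, so Astrid controls Ironvale.
Astrid did not control Ironvale before and does after, so the clause is triggered.

Yes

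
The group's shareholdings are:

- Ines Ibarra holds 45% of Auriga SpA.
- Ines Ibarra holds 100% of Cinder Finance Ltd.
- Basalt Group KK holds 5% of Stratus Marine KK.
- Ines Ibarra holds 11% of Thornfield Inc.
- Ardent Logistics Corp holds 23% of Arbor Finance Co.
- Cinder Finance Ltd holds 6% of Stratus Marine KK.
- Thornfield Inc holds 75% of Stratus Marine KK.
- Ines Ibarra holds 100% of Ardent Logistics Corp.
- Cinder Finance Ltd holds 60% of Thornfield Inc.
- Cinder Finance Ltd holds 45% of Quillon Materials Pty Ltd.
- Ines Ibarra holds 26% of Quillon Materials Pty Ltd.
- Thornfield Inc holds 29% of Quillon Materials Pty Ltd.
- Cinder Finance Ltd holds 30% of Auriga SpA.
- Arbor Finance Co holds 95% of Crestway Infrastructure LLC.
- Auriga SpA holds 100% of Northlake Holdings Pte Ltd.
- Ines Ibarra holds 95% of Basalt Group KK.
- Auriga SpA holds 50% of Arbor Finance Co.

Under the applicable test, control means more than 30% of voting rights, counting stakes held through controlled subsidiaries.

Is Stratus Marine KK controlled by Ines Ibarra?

Yes

Ines holds 100% of Cinder, so Ines controls Cinder.
Cinder and Ines together hold 60% + 11% = 71% of Thornfield, so Ines controls Thornfield.
Ines holds 95% of Basalt, so Ines controls Basalt.
Thornfield and Basalt and Cinder together hold 75% + 5% + 6% = 86% of Stratus, so Ines controls Stratus.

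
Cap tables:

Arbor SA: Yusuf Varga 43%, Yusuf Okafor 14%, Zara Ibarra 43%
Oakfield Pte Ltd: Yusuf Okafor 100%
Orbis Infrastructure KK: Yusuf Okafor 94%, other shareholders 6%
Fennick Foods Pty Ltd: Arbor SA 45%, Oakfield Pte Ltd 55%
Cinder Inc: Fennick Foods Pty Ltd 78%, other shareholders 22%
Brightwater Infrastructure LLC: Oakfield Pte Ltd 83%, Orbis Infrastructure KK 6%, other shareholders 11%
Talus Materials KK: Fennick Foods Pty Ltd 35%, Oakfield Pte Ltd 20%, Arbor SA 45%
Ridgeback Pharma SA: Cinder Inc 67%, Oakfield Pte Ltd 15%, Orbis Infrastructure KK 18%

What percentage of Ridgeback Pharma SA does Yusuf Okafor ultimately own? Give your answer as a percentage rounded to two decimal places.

Yusuf Okafor reaches Ridgeback along 4 paths.
Via Arbor → Fennick → Cinder: 14% × 45% × 78% × 67% = 3.29238%.
Via Oakfield → Fennick → Cinder: 100% × 55% × 78% × 67% = 28.743%.
Via Oakfield: 100% × 15% = 15%.
Via Orbis: 94% × 18% = 16.92%.
Total: 3.29238% + 28.743% + 15% + 16.92% = 63.95538%.
Rounded: 63.96%.

63.96%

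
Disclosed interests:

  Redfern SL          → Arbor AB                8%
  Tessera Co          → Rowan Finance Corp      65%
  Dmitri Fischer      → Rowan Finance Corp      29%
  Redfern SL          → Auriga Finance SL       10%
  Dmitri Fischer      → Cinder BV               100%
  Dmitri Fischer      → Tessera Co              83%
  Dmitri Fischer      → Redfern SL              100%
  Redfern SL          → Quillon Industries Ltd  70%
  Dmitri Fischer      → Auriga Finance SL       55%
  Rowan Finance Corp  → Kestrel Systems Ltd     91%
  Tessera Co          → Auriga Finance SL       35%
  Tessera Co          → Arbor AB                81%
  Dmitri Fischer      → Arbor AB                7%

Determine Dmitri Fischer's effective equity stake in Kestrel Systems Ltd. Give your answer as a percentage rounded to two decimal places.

Dmitri reaches Kestrel along 2 paths.
Via Rowan: 29% × 91% = 26.39%.
Via Tessera → Rowan: 83% × 65% × 91% = 49.0945%.
Total: 26.39% + 49.0945% = 75.4845%.
Rounded: 75.48%.

75.48%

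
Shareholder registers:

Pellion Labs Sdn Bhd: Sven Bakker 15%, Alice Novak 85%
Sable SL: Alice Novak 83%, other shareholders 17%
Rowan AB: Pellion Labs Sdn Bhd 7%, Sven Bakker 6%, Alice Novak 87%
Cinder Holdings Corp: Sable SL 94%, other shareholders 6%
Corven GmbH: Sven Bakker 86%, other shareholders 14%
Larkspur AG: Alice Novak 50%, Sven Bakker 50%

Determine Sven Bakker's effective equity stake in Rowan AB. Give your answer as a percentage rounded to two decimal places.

7.05%

Sven reaches Rowan along 2 paths.
Via Pellion: 15% × 7% = 1.05%.
Direct stake: 6% = 6%.
Total: 1.05% + 6% = 7.05%.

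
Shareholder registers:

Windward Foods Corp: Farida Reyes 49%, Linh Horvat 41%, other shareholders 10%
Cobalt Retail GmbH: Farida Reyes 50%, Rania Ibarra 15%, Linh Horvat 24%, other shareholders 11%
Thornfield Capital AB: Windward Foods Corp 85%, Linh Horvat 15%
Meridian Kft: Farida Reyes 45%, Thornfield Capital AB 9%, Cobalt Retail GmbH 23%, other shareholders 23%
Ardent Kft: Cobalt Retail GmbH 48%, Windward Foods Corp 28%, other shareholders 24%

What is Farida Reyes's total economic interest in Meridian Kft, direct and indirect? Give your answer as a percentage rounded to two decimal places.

60.25%

Farida reaches Meridian along 3 paths.
Direct stake: 45% = 45%.
Via Windward → Thornfield: 49% × 85% × 9% = 3.7485%.
Via Cobalt: 50% × 23% = 11.5%.
Total: 45% + 3.7485% + 11.5% = 60.2485%.
Rounded: 60.25%.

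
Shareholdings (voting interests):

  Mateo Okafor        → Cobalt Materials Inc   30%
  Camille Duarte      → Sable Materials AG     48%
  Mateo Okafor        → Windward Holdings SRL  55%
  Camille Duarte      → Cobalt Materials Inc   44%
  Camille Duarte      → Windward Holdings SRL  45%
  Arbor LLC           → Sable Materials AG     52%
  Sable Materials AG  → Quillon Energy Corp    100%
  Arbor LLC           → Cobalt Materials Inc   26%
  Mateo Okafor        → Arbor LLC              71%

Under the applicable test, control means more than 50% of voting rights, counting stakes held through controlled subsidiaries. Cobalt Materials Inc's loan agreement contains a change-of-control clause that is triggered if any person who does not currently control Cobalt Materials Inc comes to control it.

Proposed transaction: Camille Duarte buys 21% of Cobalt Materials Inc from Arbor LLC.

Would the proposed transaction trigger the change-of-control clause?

The purchase adds only to Camille's holdings (Arbor's stake shrinks), so Camille is the only person who could newly come to control Cobalt.
Camille's largest direct stake is 48% in Sable, which does not meet the threshold, so Camille controls no company.
In Cobalt, Camille's side holds only 44%, not > 50%.
So before the transaction, Camille does not control Cobalt.
After the purchase, Camille's direct stake in Cobalt rises to 44% + 21% = 65%, and Arbor's stake falls to 5%.
Camille holds 65% of Cobalt, so Camille controls Cobalt.
Camille did not control Cobalt before and does after, so the clause is triggered.

Yes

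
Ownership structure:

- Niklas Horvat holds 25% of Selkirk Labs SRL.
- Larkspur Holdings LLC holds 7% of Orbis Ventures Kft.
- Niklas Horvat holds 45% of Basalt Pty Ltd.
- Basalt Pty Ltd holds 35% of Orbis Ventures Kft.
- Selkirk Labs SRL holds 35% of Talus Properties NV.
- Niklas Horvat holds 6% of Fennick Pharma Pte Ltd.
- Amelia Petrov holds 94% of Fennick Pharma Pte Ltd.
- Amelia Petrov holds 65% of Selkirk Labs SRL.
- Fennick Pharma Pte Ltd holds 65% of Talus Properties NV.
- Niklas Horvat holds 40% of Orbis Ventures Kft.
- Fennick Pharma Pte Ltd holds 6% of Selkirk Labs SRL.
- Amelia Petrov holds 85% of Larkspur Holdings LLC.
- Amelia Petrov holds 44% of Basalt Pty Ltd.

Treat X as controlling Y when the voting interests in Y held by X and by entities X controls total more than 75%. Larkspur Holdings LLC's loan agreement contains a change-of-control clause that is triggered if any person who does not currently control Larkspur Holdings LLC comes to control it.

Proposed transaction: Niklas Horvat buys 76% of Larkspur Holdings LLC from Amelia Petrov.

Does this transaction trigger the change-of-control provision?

The purchase adds only to Niklas's holdings (Amelia's stake shrinks), so Niklas is the only person who could newly come to control Larkspur.
Niklas's largest direct stake is 45% in Basalt, which does not meet the threshold, so Niklas controls no company.
Neither Niklas nor any entity Niklas controls holds any voting interest in Larkspur.
So before the transaction, Niklas does not control Larkspur.
After the purchase, Niklas holds 76% of Larkspur directly, and Amelia's stake falls to 9%.
Niklas holds 76% of Larkspur, so Niklas controls Larkspur.
Niklas did not control Larkspur before and does after, so the clause is triggered.

Yes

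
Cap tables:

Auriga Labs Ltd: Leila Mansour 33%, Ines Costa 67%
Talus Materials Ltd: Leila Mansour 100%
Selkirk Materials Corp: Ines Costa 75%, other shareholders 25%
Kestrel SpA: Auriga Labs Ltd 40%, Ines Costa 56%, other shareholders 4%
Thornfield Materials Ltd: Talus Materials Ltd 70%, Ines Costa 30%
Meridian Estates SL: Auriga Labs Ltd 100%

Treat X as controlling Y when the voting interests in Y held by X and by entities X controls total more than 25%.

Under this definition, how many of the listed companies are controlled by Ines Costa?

Ines holds 67% of Auriga, so Ines controls Auriga.
Ines holds 75% of Selkirk, so Ines controls Selkirk.
Auriga and Ines together hold 40% + 56% = 96% of Kestrel, so Ines controls Kestrel.
Ines holds 30% of Thornfield, so Ines controls Thornfield.
Auriga holds 100% of Meridian, so Ines controls Meridian.
No other company's threshold is met.
Ines controls 5 companies.

5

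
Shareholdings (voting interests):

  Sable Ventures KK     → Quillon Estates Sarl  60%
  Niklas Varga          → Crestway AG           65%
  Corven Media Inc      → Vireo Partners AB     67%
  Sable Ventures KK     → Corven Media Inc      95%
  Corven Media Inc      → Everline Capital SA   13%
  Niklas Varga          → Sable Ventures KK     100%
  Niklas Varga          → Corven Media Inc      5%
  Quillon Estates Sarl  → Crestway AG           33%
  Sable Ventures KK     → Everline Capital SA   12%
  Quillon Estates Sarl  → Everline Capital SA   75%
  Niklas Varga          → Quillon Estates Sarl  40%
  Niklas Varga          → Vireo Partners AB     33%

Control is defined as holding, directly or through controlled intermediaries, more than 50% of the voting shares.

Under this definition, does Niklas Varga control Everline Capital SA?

Niklas holds 100% of Sable, so Niklas controls Sable.
Niklas and Sable together hold 5% + 95% = 100% of Corven, so Niklas controls Corven.
Niklas and Sable together hold 40% + 60% = 100% of Quillon, so Niklas controls Quillon.
Quillon and Corven and Sable together hold 75% + 13% + 12% = 100% of Everline, so Niklas controls Everline.

Yes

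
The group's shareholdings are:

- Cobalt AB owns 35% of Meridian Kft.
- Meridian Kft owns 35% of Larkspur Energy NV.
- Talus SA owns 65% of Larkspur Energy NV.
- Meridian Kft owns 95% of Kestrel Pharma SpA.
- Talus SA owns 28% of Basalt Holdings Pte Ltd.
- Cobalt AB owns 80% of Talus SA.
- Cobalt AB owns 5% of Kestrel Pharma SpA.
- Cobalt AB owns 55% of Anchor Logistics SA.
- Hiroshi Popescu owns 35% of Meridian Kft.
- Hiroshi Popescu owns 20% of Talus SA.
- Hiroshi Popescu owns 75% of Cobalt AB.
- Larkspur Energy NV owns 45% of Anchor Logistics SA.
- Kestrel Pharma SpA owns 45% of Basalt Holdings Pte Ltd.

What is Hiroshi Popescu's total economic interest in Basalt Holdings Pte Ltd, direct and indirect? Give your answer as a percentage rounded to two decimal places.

50.27%

Hiroshi reaches Basalt along 5 paths.
Via Meridian → Kestrel: 35% × 95% × 45% = 14.9625%.
Via Cobalt → Meridian → Kestrel: 75% × 35% × 95% × 45% = 11.221875%.
Via Cobalt → Kestrel: 75% × 5% × 45% = 1.6875%.
Via Talus: 20% × 28% = 5.6%.
Via Cobalt → Talus: 75% × 80% × 28% = 16.8%.
Total: 14.9625% + 11.221875% + 1.6875% + 5.6% + 16.8% = 50.271875%.
Rounded: 50.27%.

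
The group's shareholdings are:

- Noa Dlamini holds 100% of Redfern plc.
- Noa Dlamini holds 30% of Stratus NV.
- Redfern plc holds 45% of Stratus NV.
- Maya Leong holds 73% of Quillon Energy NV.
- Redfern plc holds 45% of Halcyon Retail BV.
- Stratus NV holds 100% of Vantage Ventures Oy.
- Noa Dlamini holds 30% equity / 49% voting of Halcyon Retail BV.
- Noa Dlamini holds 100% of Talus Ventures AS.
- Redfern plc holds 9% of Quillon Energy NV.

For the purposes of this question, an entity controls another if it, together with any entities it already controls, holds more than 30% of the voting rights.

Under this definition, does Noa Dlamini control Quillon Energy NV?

Noa holds 100% of Redfern, so Noa controls Redfern.
Noa and Redfern together hold 49% + 45% = 94% of Halcyon, so Noa controls Halcyon.
Noa holds 100% of Talus, so Noa controls Talus.
Noa and Redfern together hold 30% + 45% = 75% of Stratus, so Noa controls Stratus.
Stratus holds 100% of Vantage, so Noa controls Vantage.
In Quillon, Noa's side holds only 9%, not > 30%.
So Noa does not control Quillon.

No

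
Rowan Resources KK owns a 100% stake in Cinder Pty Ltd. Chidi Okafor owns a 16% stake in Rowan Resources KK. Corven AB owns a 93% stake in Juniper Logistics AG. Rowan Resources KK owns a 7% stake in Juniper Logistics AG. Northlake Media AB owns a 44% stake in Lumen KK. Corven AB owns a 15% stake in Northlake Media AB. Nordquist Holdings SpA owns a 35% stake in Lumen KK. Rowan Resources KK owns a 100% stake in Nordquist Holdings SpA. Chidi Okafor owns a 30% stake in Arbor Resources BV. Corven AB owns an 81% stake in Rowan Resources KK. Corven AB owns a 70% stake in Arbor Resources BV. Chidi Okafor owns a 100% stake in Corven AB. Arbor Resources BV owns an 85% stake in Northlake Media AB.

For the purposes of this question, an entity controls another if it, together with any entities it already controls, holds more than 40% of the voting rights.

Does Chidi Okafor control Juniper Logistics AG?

Chidi holds 100% of Corven, so Chidi controls Corven.
Chidi and Corven together hold 16% + 81% = 97% of Rowan, so Chidi controls Rowan.
Rowan and Corven together hold 7% + 93% = 100% of Juniper, so Chidi controls Juniper.

Yes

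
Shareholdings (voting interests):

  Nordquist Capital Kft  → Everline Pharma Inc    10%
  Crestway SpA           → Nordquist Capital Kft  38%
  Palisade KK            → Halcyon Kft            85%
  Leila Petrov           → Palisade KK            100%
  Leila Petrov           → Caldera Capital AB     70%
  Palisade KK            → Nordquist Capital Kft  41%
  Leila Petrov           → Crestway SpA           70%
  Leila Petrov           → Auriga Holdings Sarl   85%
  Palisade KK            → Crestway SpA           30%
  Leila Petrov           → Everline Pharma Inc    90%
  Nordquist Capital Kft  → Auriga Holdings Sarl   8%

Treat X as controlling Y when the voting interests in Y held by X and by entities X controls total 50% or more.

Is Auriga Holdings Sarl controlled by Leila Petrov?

Leila holds 100% of Palisade, so Leila controls Palisade.
Palisade and Leila together hold 30% + 70% = 100% of Crestway, so Leila controls Crestway.
Crestway and Palisade together hold 38% + 41% = 79% of Nordquist, so Leila controls Nordquist.
Leila and Nordquist together hold 85% + 8% = 93% of Auriga, so Leila controls Auriga.

Yes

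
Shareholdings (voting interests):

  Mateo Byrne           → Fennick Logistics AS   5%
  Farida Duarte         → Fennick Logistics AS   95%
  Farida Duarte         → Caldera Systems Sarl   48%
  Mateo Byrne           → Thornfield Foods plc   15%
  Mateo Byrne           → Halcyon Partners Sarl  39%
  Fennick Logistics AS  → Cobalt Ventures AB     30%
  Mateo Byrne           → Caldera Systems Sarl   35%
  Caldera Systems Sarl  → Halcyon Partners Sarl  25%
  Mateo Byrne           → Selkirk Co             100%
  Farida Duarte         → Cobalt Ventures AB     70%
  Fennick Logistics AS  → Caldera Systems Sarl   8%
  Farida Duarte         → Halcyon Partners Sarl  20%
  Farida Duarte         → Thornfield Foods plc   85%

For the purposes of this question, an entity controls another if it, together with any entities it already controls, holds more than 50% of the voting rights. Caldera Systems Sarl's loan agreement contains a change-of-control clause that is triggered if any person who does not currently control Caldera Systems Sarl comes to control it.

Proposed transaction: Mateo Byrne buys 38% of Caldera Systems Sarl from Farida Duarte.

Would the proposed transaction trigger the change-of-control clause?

The purchase adds only to Mateo's holdings (Farida's stake shrinks), so Mateo is the only person who could newly come to control Caldera.
Mateo holds 100% of Selkirk, so Mateo controls Selkirk.
In Caldera, Mateo's side holds only 35%, not > 50%.
So before the transaction, Mateo does not control Caldera.
After the purchase, Mateo's direct stake in Caldera rises to 35% + 38% = 73%, and Farida's stake falls to 10%.
Mateo holds 73% of Caldera, so Mateo controls Caldera.
Mateo did not control Caldera before and does after, so the clause is triggered.

Yes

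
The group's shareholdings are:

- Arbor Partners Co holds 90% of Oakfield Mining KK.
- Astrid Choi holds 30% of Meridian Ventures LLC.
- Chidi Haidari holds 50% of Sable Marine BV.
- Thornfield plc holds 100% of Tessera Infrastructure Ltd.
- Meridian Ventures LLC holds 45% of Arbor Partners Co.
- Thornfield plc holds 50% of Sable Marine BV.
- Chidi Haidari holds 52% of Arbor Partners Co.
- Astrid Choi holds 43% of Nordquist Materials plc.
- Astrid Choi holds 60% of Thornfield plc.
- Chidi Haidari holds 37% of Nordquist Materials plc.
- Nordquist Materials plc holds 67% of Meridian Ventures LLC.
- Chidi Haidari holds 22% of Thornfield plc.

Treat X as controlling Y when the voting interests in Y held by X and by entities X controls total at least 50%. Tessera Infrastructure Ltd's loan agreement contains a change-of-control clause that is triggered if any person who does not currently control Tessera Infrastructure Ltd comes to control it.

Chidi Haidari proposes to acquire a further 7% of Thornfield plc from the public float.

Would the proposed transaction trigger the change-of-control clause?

No

The purchase changes only Chidi's holdings, so Chidi is the only person who could newly come to control Tessera.
Chidi holds 50% of Sable, so Chidi controls Sable.
Chidi holds 52% of Arbor, so Chidi controls Arbor.
Arbor holds 90% of Oakfield, so Chidi controls Oakfield.
Neither Chidi nor any entity Chidi controls holds any voting interest in Tessera.
So before the transaction, Chidi does not control Tessera.
After the purchase, Chidi's direct stake in Thornfield rises to 22% + 7% = 29%.
Chidi's side now holds 29% of Thornfield, not ≥ 50%, so Chidi still does not control Thornfield.
After the transaction, neither Chidi nor any entity Chidi controls holds a voting interest in Tessera, so Chidi still does not control it.
No new person acquires control, so the clause is not triggered.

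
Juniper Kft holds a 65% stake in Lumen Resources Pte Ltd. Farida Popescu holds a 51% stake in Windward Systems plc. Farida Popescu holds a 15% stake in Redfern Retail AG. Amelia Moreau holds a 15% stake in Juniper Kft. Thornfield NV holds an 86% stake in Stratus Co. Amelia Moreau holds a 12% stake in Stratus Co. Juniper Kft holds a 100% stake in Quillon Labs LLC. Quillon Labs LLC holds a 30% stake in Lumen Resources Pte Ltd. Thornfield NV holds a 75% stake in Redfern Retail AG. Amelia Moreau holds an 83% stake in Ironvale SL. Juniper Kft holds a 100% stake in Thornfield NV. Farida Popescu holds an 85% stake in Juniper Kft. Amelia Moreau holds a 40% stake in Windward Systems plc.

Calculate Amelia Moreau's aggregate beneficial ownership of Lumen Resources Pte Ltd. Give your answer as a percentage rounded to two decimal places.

14.25%

Amelia reaches Lumen along 2 paths.
Via Juniper: 15% × 65% = 9.75%.
Via Juniper → Quillon: 15% × 100% × 30% = 4.5%.
Total: 9.75% + 4.5% = 14.25%.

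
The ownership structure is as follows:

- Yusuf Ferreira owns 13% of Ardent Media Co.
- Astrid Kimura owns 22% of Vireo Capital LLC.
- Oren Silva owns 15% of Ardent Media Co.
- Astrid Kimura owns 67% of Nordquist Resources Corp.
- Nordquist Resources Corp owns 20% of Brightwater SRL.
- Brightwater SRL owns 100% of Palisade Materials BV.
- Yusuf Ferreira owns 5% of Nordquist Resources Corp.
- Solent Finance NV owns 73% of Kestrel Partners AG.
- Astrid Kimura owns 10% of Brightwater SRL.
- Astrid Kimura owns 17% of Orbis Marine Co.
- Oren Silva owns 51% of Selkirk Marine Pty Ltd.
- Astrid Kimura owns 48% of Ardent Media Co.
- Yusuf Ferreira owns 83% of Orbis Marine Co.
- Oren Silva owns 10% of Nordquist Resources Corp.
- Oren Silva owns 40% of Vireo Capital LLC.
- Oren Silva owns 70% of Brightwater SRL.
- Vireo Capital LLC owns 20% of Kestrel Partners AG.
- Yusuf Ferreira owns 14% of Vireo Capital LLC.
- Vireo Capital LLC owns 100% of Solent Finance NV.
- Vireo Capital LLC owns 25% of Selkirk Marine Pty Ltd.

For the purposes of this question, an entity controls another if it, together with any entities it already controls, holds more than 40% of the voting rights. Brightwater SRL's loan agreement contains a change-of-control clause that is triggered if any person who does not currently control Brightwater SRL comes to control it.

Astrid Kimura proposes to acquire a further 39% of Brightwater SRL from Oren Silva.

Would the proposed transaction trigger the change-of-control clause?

Yes

The purchase adds only to Astrid's holdings (Oren's stake shrinks), so Astrid is the only person who could newly come to control Brightwater.
Astrid holds 67% of Nordquist, so Astrid controls Nordquist.
Astrid holds 48% of Ardent, so Astrid controls Ardent.
In Brightwater, Astrid's side holds only 20% + 10% = 30%, not > 40%.
So before the transaction, Astrid does not control Brightwater.
After the purchase, Astrid's direct stake in Brightwater rises to 10% + 39% = 49%, and Oren's stake falls to 31%.
Nordquist and Astrid together hold 20% + 49% = 69% of Brightwater, so Astrid controls Brightwater.
Astrid did not control Brightwater before and does after, so the clause is triggered.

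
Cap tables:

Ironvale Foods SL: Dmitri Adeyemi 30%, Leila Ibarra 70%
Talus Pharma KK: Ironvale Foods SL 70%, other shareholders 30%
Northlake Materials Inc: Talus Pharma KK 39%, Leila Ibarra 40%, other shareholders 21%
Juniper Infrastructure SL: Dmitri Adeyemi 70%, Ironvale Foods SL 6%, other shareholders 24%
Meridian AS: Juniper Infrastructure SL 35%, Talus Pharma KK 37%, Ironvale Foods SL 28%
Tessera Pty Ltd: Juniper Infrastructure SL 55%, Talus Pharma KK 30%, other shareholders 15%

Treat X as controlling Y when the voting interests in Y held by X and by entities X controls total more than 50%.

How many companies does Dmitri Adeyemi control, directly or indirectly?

Dmitri holds 70% of Juniper, so Dmitri controls Juniper.
Juniper holds 55% of Tessera, so Dmitri controls Tessera.
No other company's threshold is met.
Dmitri controls 2 companies.

2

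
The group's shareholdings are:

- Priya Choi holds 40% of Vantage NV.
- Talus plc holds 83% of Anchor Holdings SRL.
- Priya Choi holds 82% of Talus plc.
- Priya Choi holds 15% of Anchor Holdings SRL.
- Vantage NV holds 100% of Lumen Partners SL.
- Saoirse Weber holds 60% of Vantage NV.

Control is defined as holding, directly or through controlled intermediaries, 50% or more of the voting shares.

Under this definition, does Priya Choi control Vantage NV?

Priya holds 82% of Talus, so Priya controls Talus.
Talus and Priya together hold 83% + 15% = 98% of Anchor, so Priya controls Anchor.
In Vantage, Priya's side holds only 40%, not ≥ 50%.
So Priya does not control Vantage.

No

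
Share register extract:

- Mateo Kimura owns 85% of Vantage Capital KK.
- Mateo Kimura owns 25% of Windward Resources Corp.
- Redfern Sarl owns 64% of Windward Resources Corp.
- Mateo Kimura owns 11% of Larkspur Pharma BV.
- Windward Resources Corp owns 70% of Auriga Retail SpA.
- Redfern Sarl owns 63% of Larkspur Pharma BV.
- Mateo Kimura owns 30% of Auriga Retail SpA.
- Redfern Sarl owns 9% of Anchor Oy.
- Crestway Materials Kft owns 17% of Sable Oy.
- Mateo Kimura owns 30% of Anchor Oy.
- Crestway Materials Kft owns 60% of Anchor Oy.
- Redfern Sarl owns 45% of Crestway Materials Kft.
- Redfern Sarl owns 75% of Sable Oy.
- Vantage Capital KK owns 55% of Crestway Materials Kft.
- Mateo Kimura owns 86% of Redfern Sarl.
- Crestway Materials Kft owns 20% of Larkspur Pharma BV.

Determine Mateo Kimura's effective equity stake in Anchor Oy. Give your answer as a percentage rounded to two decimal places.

89.01%

Mateo reaches Anchor along 4 paths.
Direct stake: 30% = 30%.
Via Redfern: 86% × 9% = 7.74%.
Via Redfern → Crestway: 86% × 45% × 60% = 23.22%.
Via Vantage → Crestway: 85% × 55% × 60% = 28.05%.
Total: 30% + 7.74% + 23.22% + 28.05% = 89.01%.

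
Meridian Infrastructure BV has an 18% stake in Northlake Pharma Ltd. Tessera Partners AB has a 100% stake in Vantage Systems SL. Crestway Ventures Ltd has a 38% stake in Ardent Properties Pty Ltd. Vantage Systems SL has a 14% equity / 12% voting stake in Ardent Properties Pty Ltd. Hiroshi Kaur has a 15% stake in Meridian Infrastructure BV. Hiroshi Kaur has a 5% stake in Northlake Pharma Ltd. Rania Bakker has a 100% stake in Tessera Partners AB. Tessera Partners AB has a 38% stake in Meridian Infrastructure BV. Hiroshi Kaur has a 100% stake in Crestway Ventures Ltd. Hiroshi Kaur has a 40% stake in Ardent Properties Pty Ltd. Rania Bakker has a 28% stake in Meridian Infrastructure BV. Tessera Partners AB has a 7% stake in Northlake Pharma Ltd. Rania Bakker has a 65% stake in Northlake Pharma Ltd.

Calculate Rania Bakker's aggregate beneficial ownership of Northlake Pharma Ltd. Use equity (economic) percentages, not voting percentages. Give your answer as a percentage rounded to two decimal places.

83.88%

Rania reaches Northlake along 4 paths.
Via Tessera → Meridian: 100% × 38% × 18% = 6.84%.
Via Meridian: 28% × 18% = 5.04%.
Direct stake: 65% = 65%.
Via Tessera: 100% × 7% = 7%.
Total: 6.84% + 5.04% + 65% + 7% = 83.88%.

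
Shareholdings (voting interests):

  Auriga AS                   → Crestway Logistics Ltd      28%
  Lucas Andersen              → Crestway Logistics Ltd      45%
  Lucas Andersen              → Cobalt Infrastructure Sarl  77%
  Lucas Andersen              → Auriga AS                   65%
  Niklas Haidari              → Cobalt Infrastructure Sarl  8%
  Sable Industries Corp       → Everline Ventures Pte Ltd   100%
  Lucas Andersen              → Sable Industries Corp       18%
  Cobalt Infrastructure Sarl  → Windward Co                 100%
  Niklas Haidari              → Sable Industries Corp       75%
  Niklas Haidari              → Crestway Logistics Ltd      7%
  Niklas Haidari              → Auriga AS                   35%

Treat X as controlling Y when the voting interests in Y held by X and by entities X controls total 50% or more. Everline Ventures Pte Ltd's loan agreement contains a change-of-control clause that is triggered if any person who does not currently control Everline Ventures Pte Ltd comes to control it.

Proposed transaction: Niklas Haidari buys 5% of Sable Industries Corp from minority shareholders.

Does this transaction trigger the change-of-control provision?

The purchase changes only Niklas's holdings, so Niklas is the only person who could newly come to control Everline.
Niklas holds 75% of Sable, so Niklas controls Sable.
Sable holds 100% of Everline, so Niklas controls Everline.
So Niklas already controls Everline before the transaction.
After the purchase, Niklas's direct stake in Sable rises to 75% + 5% = 80%.
Niklas controlled Everline already, so this is not a new person acquiring control; every other person's position is unchanged or reduced.
No new person acquires control, so the clause is not triggered.

No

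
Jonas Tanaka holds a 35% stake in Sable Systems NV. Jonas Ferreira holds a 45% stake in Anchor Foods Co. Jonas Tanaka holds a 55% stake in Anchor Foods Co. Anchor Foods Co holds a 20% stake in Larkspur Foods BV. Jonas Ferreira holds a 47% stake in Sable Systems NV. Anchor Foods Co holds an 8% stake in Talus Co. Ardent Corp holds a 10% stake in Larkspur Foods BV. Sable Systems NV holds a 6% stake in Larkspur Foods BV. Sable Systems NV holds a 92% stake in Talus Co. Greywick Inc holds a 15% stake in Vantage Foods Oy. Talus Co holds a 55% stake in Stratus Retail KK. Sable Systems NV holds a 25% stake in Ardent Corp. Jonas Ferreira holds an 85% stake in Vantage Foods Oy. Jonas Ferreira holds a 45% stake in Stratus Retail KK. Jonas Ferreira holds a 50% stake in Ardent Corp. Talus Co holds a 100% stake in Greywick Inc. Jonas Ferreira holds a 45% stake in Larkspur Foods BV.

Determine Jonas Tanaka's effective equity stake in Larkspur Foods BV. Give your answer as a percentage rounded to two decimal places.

13.98%

Jonas Tanaka reaches Larkspur along 3 paths.
Via Sable → Ardent: 35% × 25% × 10% = 0.875%.
Via Anchor: 55% × 20% = 11%.
Via Sable: 35% × 6% = 2.1%.
Total: 0.875% + 11% + 2.1% = 13.975%.
Rounded: 13.98%.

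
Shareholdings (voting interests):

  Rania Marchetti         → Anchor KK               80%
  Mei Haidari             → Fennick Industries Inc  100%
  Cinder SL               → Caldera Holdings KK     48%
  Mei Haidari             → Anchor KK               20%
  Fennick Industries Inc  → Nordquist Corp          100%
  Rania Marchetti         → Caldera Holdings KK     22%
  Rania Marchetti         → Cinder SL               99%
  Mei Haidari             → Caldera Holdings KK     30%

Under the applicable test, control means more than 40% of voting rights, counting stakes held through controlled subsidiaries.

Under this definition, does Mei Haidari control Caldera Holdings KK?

No

Mei holds 100% of Fennick, so Mei controls Fennick.
Fennick holds 100% of Nordquist, so Mei controls Nordquist.
In Caldera, Mei's side holds only 30%, not > 40%.
So Mei does not control Caldera.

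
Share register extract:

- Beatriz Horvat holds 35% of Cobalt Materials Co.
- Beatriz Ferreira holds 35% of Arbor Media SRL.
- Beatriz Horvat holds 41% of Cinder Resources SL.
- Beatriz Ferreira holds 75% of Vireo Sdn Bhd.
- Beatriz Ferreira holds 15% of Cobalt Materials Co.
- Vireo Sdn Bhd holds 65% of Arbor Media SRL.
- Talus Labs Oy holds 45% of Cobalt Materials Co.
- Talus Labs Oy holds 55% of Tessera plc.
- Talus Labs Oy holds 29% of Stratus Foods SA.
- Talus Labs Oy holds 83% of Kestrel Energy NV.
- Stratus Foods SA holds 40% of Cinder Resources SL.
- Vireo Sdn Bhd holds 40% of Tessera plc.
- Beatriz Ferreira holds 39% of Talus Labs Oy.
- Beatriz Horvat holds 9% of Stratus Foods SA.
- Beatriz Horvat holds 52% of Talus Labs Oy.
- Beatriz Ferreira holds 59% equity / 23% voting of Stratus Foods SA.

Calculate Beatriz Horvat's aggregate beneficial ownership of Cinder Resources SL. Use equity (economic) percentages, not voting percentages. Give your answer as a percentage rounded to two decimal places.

50.63%

Beatriz Horvat reaches Cinder along 3 paths.
Direct stake: 41% = 41%.
Via Stratus: 9% × 40% = 3.6%.
Via Talus → Stratus: 52% × 29% × 40% = 6.032%.
Total: 41% + 3.6% + 6.032% = 50.632%.
Rounded: 50.63%.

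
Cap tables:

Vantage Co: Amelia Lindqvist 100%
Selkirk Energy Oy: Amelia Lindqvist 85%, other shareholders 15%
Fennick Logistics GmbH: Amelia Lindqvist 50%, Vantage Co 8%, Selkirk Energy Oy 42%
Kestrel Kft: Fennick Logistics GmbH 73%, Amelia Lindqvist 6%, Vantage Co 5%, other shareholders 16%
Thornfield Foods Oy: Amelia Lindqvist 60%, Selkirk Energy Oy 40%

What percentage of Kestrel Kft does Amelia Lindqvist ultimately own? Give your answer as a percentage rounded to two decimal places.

79.40%

Amelia reaches Kestrel along 5 paths.
Via Fennick: 50% × 73% = 36.5%.
Via Vantage → Fennick: 100% × 8% × 73% = 5.84%.
Via Selkirk → Fennick: 85% × 42% × 73% = 26.061%.
Direct stake: 6% = 6%.
Via Vantage: 100% × 5% = 5%.
Total: 36.5% + 5.84% + 26.061% + 6% + 5% = 79.401%.
Rounded: 79.40%.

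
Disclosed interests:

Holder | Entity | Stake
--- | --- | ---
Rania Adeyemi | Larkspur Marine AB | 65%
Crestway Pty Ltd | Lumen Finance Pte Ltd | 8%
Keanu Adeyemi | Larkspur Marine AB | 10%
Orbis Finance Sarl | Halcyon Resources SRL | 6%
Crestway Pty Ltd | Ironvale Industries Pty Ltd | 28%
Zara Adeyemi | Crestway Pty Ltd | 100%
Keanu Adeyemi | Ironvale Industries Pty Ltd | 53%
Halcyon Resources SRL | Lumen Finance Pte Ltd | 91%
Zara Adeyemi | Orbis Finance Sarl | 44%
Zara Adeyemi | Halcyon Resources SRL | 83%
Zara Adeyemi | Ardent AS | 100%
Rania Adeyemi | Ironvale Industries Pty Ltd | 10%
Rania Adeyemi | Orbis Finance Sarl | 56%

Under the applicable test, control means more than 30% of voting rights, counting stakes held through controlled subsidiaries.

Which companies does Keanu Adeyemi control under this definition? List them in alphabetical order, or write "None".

Keanu holds 53% of Ironvale, so Keanu controls Ironvale.
No other company's threshold is met.

Ironvale Industries Pty Ltd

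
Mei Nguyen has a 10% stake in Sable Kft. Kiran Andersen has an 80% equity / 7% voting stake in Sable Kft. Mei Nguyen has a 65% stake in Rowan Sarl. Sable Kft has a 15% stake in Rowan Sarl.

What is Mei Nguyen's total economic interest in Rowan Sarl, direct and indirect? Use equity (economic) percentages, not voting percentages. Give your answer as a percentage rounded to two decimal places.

Mei reaches Rowan along 2 paths.
Direct stake: 65% = 65%.
Via Sable: 10% × 15% = 1.5%.
Total: 65% + 1.5% = 66.5%.
Rounded: 66.50%.

66.50%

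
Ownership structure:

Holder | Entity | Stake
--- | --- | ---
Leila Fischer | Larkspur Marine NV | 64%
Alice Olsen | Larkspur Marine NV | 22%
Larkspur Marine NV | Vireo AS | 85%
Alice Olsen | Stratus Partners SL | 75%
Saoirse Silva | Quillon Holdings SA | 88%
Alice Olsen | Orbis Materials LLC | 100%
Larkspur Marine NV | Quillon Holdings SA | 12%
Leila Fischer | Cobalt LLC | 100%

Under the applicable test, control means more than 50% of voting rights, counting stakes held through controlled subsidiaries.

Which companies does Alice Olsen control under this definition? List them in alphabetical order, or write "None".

Orbis Materials LLC, Stratus Partners SL

Alice holds 100% of Orbis, so Alice controls Orbis.
Alice holds 75% of Stratus, so Alice controls Stratus.
No other company's threshold is met.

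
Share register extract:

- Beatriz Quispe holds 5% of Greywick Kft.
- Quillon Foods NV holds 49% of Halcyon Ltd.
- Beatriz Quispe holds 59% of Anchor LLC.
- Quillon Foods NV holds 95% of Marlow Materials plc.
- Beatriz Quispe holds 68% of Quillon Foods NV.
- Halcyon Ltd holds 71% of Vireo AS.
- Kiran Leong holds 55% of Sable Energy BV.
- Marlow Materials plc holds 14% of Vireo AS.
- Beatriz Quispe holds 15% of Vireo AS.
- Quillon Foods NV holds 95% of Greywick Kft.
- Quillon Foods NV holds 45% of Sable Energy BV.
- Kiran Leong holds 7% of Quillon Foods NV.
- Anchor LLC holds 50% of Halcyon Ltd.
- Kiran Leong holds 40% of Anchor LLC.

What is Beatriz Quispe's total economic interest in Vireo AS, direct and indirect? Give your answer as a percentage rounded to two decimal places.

68.65%

Beatriz reaches Vireo along 4 paths.
Via Anchor → Halcyon: 59% × 50% × 71% = 20.945%.
Via Quillon → Halcyon: 68% × 49% × 71% = 23.6572%.
Direct stake: 15% = 15%.
Via Quillon → Marlow: 68% × 95% × 14% = 9.044%.
Total: 20.945% + 23.6572% + 15% + 9.044% = 68.6462%.
Rounded: 68.65%.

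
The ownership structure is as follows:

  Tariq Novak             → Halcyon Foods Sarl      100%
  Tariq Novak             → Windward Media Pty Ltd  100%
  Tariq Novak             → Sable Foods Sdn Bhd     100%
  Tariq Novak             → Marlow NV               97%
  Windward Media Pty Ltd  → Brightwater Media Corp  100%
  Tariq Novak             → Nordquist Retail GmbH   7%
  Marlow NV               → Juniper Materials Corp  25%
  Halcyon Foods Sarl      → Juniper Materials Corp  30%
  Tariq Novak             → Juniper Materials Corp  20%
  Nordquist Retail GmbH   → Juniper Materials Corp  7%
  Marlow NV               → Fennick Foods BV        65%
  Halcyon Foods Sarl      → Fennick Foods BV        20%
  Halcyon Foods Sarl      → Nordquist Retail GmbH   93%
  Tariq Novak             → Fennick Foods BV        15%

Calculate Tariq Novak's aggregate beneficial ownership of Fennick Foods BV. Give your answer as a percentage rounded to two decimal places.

Tariq reaches Fennick along 3 paths.
Direct stake: 15% = 15%.
Via Halcyon: 100% × 20% = 20%.
Via Marlow: 97% × 65% = 63.05%.
Total: 15% + 20% + 63.05% = 98.05%.

98.05%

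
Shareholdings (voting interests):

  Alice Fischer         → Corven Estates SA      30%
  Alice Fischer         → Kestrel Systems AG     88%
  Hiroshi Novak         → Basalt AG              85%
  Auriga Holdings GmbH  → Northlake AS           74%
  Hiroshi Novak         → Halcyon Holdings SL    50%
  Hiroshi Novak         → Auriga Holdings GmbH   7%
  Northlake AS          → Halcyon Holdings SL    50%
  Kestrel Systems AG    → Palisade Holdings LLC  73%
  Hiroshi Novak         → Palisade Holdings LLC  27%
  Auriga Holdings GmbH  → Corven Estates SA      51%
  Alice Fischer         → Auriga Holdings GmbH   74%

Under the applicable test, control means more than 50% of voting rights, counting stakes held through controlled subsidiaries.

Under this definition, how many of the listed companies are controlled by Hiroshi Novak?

1

Hiroshi holds 85% of Basalt, so Hiroshi controls Basalt.
No other company's threshold is met.
Hiroshi controls 1 company.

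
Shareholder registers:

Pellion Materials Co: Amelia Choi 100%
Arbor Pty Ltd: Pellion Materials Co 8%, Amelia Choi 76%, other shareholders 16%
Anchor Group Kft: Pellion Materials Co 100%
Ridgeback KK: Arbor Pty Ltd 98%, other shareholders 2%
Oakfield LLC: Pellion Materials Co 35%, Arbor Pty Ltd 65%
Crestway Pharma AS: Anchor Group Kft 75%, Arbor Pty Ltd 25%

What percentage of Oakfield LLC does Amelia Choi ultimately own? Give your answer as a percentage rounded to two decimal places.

Amelia reaches Oakfield along 3 paths.
Via Pellion: 100% × 35% = 35%.
Via Pellion → Arbor: 100% × 8% × 65% = 5.2%.
Via Arbor: 76% × 65% = 49.4%.
Total: 35% + 5.2% + 49.4% = 89.6%.
Rounded: 89.60%.

89.60%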